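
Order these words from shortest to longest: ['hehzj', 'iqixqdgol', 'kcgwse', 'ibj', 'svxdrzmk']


Compute lengths:
  'hehzj' has length 5
  'iqixqdgol' has length 9
  'kcgwse' has length 6
  'ibj' has length 3
  'svxdrzmk' has length 8
Lengths in increasing order: 3 < 5 < 6 < 8 < 9
Listing the words in that order gives the answer.
Final answer: ['ibj', 'hehzj', 'kcgwse', 'svxdrzmk', 'iqixqdgol']


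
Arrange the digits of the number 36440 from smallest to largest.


The number 36440 has digits: 3, 6, 4, 4, 0
Sorted: 0, 3, 4, 4, 6
Joining the sorted digits gives the result.
Final answer: 03446


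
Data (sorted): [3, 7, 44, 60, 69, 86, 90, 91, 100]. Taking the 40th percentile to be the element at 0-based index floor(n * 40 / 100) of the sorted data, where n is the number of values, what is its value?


The dataset has n = 9 elements.
Index = floor(9 * 40 / 100) = floor(360 / 100) = floor(3.6) = 3
Counting from index 0 in the sorted data, the element at index 3 is 60.
Final answer: 60


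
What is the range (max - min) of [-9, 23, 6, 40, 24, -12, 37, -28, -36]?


Maximum value: 40
Minimum value: -36
Range = 40 - (-36) = 76
Final answer: 76


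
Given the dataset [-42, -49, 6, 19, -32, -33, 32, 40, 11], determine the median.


First, sort the list: [-49, -42, -33, -32, 6, 11, 19, 32, 40]
The list has 9 elements (odd count).
The middle index is 4 (0-based), and the element there is 6.
Final answer: 6


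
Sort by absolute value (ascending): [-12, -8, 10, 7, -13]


Compute absolute values:
  |-12| = 12
  |-8| = 8
  |10| = 10
  |7| = 7
  |-13| = 13
Absolute values in increasing order: 7 < 8 < 10 < 12 < 13
Listing the original numbers in that order gives the answer.
Final answer: [7, -8, 10, -12, -13]


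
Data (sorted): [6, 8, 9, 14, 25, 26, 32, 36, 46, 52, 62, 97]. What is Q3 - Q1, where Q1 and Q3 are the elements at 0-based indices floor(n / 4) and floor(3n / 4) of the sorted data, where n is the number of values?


The data has n = 12 elements.
Q1 index = floor(12 / 4) = floor(3) = 3; Q3 index = floor(3 * 12 / 4) = floor(9) = 9
Q1 = element at index 3 = 14
Q3 = element at index 9 = 52
IQR = 52 - 14 = 38
Final answer: 38


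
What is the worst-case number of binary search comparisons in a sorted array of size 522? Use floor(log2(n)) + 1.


Binary search halves the search space each step.
Maximum comparisons = floor(log2(522)) + 1
log2(522) = 9.0279
floor(log2(522)) = 9, so 9 + 1 = 10
Final answer: 10


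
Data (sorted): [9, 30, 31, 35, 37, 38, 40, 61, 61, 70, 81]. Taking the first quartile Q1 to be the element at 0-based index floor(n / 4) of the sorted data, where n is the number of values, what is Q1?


The list has n = 11 elements.
Q1 index = floor(11 / 4) = floor(2.75) = 2
Counting from index 0 in the sorted data, the element at index 2 is 31.
Final answer: 31


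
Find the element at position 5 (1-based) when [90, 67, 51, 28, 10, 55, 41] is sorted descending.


Sort descending: [90, 67, 55, 51, 41, 28, 10]
The 5th element (1-indexed) is at index 4.
Value = 41
Final answer: 41


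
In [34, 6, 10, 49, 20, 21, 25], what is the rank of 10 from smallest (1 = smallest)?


Sort ascending: [6, 10, 20, 21, 25, 34, 49]
Find 10 in the sorted list.
10 is at position 2 (1-indexed).
Final answer: 2


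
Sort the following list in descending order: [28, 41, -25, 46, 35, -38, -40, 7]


Original list: [28, 41, -25, 46, 35, -38, -40, 7]
Repeatedly take the largest remaining element:
  Remaining [28, 41, -25, 46, 35, -38, -40, 7] -> largest is 46
  Remaining [28, 41, -25, 35, -38, -40, 7] -> largest is 41
  Remaining [28, -25, 35, -38, -40, 7] -> largest is 35
  Remaining [28, -25, -38, -40, 7] -> largest is 28
  Remaining [-25, -38, -40, 7] -> largest is 7
  Remaining [-25, -38, -40] -> largest is -25
  Remaining [-38, -40] -> largest is -38
  Remaining [-40] -> largest is -40
Collecting the picks in order gives the descending list.
Final answer: [46, 41, 35, 28, 7, -25, -38, -40]


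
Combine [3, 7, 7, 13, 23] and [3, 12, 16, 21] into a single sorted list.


List A: [3, 7, 7, 13, 23]
List B: [3, 12, 16, 21]
Repeatedly compare the front elements and take the smaller:
  3 vs 3 -> take 3
  7 vs 3 -> take 3
  7 vs 12 -> take 7
  7 vs 12 -> take 7
  13 vs 12 -> take 12
  13 vs 16 -> take 13
  23 vs 16 -> take 16
  23 vs 21 -> take 21
  B is exhausted; append the rest of A: [23]
Final answer: [3, 3, 7, 7, 12, 13, 16, 21, 23]


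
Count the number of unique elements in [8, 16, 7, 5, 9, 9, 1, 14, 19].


List all unique values:
Distinct values: [1, 5, 7, 8, 9, 14, 16, 19]
Count = 8
Final answer: 8


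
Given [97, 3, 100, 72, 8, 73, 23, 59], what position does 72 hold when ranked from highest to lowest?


Sort descending: [100, 97, 73, 72, 59, 23, 8, 3]
Find 72 in the sorted list.
72 is at position 4.
Final answer: 4


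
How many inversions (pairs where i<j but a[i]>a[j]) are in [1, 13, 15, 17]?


For each element, count the later elements that are smaller than it:
  1 (index 0): smaller elements after it = [] -> 0
  13 (index 1): smaller elements after it = [] -> 0
  15 (index 2): smaller elements after it = [] -> 0
Total inversions = 0 + 0 + 0 = 0
Final answer: 0


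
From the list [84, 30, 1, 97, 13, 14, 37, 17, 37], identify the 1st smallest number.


Sort ascending: [1, 13, 14, 17, 30, 37, 37, 84, 97]
The 1st element (1-indexed) is at index 0.
Value = 1
Final answer: 1


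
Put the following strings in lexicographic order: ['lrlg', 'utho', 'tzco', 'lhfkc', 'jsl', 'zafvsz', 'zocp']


Compare strings character by character (the first differing letter decides):
  'jsl' < 'lhfkc' since 'j' < 'l' at position 1
  'lhfkc' < 'lrlg' since 'h' < 'r' at position 2
  'lrlg' < 'tzco' since 'l' < 't' at position 1
  'tzco' < 'utho' since 't' < 'u' at position 1
  'utho' < 'zafvsz' since 'u' < 'z' at position 1
  'zafvsz' < 'zocp' since 'a' < 'o' at position 2
Chaining these comparisons gives the alphabetical order.
Final answer: ['jsl', 'lhfkc', 'lrlg', 'tzco', 'utho', 'zafvsz', 'zocp']


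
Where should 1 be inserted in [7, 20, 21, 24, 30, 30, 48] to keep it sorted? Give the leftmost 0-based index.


List is sorted: [7, 20, 21, 24, 30, 30, 48]
We need the leftmost position where 1 can be inserted, i.e. the first index whose element is >= 1 (or the end of the list if none is).
Binary search with low=0, high=7 (0-based indices):
  low=0, high=7, mid=3: a[3]=24 >= 1, so high = 3
  low=0, high=3, mid=1: a[1]=20 >= 1, so high = 1
  low=0, high=1, mid=0: a[0]=7 >= 1, so high = 0
Now low = high = 0, so the insertion index is 0.
Final answer: 0


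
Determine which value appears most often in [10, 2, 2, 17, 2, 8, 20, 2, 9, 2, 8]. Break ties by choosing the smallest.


Count the frequency of each value:
  2 appears 5 time(s)
  8 appears 2 time(s)
  9 appears 1 time(s)
  10 appears 1 time(s)
  17 appears 1 time(s)
  20 appears 1 time(s)
Maximum frequency is 5.
Only 2 reaches that frequency, so it is the mode.
Final answer: 2


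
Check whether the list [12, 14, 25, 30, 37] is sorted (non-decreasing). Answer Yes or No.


Check consecutive pairs:
  12 <= 14? True
  14 <= 25? True
  25 <= 30? True
  30 <= 37? True
Every consecutive pair is in order, so the list is non-decreasing.
Final answer: Yes


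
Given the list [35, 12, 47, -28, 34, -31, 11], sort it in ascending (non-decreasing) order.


Original list: [35, 12, 47, -28, 34, -31, 11]
Repeatedly take the smallest remaining element:
  Remaining [35, 12, 47, -28, 34, -31, 11] -> smallest is -31
  Remaining [35, 12, 47, -28, 34, 11] -> smallest is -28
  Remaining [35, 12, 47, 34, 11] -> smallest is 11
  Remaining [35, 12, 47, 34] -> smallest is 12
  Remaining [35, 47, 34] -> smallest is 34
  Remaining [35, 47] -> smallest is 35
  Remaining [47] -> smallest is 47
Collecting the picks in order gives the sorted list.
Final answer: [-31, -28, 11, 12, 34, 35, 47]


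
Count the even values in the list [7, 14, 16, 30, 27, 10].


Check each element:
  7 is odd
  14 is even
  16 is even
  30 is even
  27 is odd
  10 is even
Evens: [14, 16, 30, 10]
Count of evens = 4
Final answer: 4


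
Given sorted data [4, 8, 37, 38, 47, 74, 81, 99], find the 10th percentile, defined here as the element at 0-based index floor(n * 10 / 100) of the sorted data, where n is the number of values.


The dataset has n = 8 elements.
Index = floor(8 * 10 / 100) = floor(80 / 100) = floor(0.8) = 0
Counting from index 0 in the sorted data, the element at index 0 is 4.
Final answer: 4


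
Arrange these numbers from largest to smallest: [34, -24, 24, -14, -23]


Original list: [34, -24, 24, -14, -23]
Repeatedly take the largest remaining element:
  Remaining [34, -24, 24, -14, -23] -> largest is 34
  Remaining [-24, 24, -14, -23] -> largest is 24
  Remaining [-24, -14, -23] -> largest is -14
  Remaining [-24, -23] -> largest is -23
  Remaining [-24] -> largest is -24
Collecting the picks in order gives the descending list.
Final answer: [34, 24, -14, -23, -24]


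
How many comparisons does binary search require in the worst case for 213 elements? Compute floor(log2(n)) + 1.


Binary search halves the search space each step.
Maximum comparisons = floor(log2(213)) + 1
log2(213) = 7.7347
floor(log2(213)) = 7, so 7 + 1 = 8
Final answer: 8


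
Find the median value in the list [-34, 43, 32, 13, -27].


First, sort the list: [-34, -27, 13, 32, 43]
The list has 5 elements (odd count).
The middle index is 2 (0-based), and the element there is 13.
Final answer: 13


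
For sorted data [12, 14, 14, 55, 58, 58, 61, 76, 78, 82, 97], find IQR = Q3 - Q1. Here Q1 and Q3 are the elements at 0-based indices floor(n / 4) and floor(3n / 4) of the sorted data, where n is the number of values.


The data has n = 11 elements.
Q1 index = floor(11 / 4) = floor(2.75) = 2; Q3 index = floor(3 * 11 / 4) = floor(8.25) = 8
Q1 = element at index 2 = 14
Q3 = element at index 8 = 78
IQR = 78 - 14 = 64
Final answer: 64


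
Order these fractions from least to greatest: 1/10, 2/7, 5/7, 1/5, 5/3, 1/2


Convert to decimal for comparison:
  1/10 = 0.1
  2/7 = 0.2857
  5/7 = 0.7143
  1/5 = 0.2
  5/3 = 1.6667
  1/2 = 0.5
Decimals in increasing order: 0.1 < 0.2 < 0.2857 < 0.5 < 0.7143 < 1.6667
Writing each back as its fraction gives the sorted order.
Final answer: 1/10, 1/5, 2/7, 1/2, 5/7, 5/3


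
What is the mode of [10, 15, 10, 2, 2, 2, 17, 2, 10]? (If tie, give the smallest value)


Count the frequency of each value:
  2 appears 4 time(s)
  10 appears 3 time(s)
  15 appears 1 time(s)
  17 appears 1 time(s)
Maximum frequency is 4.
Only 2 reaches that frequency, so it is the mode.
Final answer: 2


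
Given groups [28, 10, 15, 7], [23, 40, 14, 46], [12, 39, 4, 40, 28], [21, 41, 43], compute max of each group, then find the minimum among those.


Find max of each group:
  Group 1: [28, 10, 15, 7] -> max = 28
  Group 2: [23, 40, 14, 46] -> max = 46
  Group 3: [12, 39, 4, 40, 28] -> max = 40
  Group 4: [21, 41, 43] -> max = 43
Maxes: [28, 46, 40, 43]
Minimum of maxes = 28
Final answer: 28


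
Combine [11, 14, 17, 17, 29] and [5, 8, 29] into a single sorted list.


List A: [11, 14, 17, 17, 29]
List B: [5, 8, 29]
Repeatedly compare the front elements and take the smaller:
  11 vs 5 -> take 5
  11 vs 8 -> take 8
  11 vs 29 -> take 11
  14 vs 29 -> take 14
  17 vs 29 -> take 17
  17 vs 29 -> take 17
  29 vs 29 -> take 29
  A is exhausted; append the rest of B: [29]
Final answer: [5, 8, 11, 14, 17, 17, 29, 29]


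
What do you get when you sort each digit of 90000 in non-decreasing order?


The number 90000 has digits: 9, 0, 0, 0, 0
Sorted: 0, 0, 0, 0, 9
Joining the sorted digits gives the result.
Final answer: 00009


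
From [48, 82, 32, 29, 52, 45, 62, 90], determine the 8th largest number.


Sort descending: [90, 82, 62, 52, 48, 45, 32, 29]
The 8th element (1-indexed) is at index 7.
Value = 29
Final answer: 29


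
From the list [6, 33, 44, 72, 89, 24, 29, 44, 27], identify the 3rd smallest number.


Sort ascending: [6, 24, 27, 29, 33, 44, 44, 72, 89]
The 3rd element (1-indexed) is at index 2.
Value = 27
Final answer: 27


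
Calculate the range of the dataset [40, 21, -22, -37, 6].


Maximum value: 40
Minimum value: -37
Range = 40 - (-37) = 77
Final answer: 77


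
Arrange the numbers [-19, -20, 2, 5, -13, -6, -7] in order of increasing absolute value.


Compute absolute values:
  |-19| = 19
  |-20| = 20
  |2| = 2
  |5| = 5
  |-13| = 13
  |-6| = 6
  |-7| = 7
Absolute values in increasing order: 2 < 5 < 6 < 7 < 13 < 19 < 20
Listing the original numbers in that order gives the answer.
Final answer: [2, 5, -6, -7, -13, -19, -20]


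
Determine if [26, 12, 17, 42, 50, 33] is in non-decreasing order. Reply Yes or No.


Check consecutive pairs:
  26 <= 12? False
  12 <= 17? True
  17 <= 42? True
  42 <= 50? True
  50 <= 33? False
2 consecutive pair(s) are out of order, so the list is not sorted.
Final answer: No


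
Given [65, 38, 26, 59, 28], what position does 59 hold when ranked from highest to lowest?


Sort descending: [65, 59, 38, 28, 26]
Find 59 in the sorted list.
59 is at position 2.
Final answer: 2


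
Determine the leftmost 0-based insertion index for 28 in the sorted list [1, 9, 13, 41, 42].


List is sorted: [1, 9, 13, 41, 42]
We need the leftmost position where 28 can be inserted, i.e. the first index whose element is >= 28 (or the end of the list if none is).
Binary search with low=0, high=5 (0-based indices):
  low=0, high=5, mid=2: a[2]=13 < 28, so low = 3
  low=3, high=5, mid=4: a[4]=42 >= 28, so high = 4
  low=3, high=4, mid=3: a[3]=41 >= 28, so high = 3
Now low = high = 3, so the insertion index is 3.
Final answer: 3


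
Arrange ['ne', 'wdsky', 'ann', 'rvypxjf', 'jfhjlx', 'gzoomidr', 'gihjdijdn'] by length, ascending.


Compute lengths:
  'ne' has length 2
  'wdsky' has length 5
  'ann' has length 3
  'rvypxjf' has length 7
  'jfhjlx' has length 6
  'gzoomidr' has length 8
  'gihjdijdn' has length 9
Lengths in increasing order: 2 < 3 < 5 < 6 < 7 < 8 < 9
Listing the words in that order gives the answer.
Final answer: ['ne', 'ann', 'wdsky', 'jfhjlx', 'rvypxjf', 'gzoomidr', 'gihjdijdn']


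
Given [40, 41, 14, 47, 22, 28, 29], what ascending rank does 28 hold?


Sort ascending: [14, 22, 28, 29, 40, 41, 47]
Find 28 in the sorted list.
28 is at position 3 (1-indexed).
Final answer: 3


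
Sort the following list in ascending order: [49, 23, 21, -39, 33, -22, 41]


Original list: [49, 23, 21, -39, 33, -22, 41]
Repeatedly take the smallest remaining element:
  Remaining [49, 23, 21, -39, 33, -22, 41] -> smallest is -39
  Remaining [49, 23, 21, 33, -22, 41] -> smallest is -22
  Remaining [49, 23, 21, 33, 41] -> smallest is 21
  Remaining [49, 23, 33, 41] -> smallest is 23
  Remaining [49, 33, 41] -> smallest is 33
  Remaining [49, 41] -> smallest is 41
  Remaining [49] -> smallest is 49
Collecting the picks in order gives the sorted list.
Final answer: [-39, -22, 21, 23, 33, 41, 49]


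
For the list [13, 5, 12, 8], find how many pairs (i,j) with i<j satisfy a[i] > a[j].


For each element, count the later elements that are smaller than it:
  13 (index 0): smaller elements after it = [5, 12, 8] -> 3
  5 (index 1): smaller elements after it = [] -> 0
  12 (index 2): smaller elements after it = [8] -> 1
Total inversions = 3 + 0 + 1 = 4
Final answer: 4


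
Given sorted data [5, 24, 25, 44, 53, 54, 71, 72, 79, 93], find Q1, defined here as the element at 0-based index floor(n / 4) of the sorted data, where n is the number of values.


The list has n = 10 elements.
Q1 index = floor(10 / 4) = floor(2.5) = 2
Counting from index 0 in the sorted data, the element at index 2 is 25.
Final answer: 25


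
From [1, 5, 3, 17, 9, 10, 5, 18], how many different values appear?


List all unique values:
Distinct values: [1, 3, 5, 9, 10, 17, 18]
Count = 7
Final answer: 7


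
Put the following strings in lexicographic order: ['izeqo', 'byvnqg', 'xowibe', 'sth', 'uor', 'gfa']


Compare strings character by character (the first differing letter decides):
  'byvnqg' < 'gfa' since 'b' < 'g' at position 1
  'gfa' < 'izeqo' since 'g' < 'i' at position 1
  'izeqo' < 'sth' since 'i' < 's' at position 1
  'sth' < 'uor' since 's' < 'u' at position 1
  'uor' < 'xowibe' since 'u' < 'x' at position 1
Chaining these comparisons gives the alphabetical order.
Final answer: ['byvnqg', 'gfa', 'izeqo', 'sth', 'uor', 'xowibe']


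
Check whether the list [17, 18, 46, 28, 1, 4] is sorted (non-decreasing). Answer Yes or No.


Check consecutive pairs:
  17 <= 18? True
  18 <= 46? True
  46 <= 28? False
  28 <= 1? False
  1 <= 4? True
2 consecutive pair(s) are out of order, so the list is not sorted.
Final answer: No


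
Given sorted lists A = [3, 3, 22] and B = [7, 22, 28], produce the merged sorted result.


List A: [3, 3, 22]
List B: [7, 22, 28]
Repeatedly compare the front elements and take the smaller:
  3 vs 7 -> take 3
  3 vs 7 -> take 3
  22 vs 7 -> take 7
  22 vs 22 -> take 22
  A is exhausted; append the rest of B: [22, 28]
Final answer: [3, 3, 7, 22, 22, 28]


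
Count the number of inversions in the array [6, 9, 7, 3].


For each element, count the later elements that are smaller than it:
  6 (index 0): smaller elements after it = [3] -> 1
  9 (index 1): smaller elements after it = [7, 3] -> 2
  7 (index 2): smaller elements after it = [3] -> 1
Total inversions = 1 + 2 + 1 = 4
Final answer: 4


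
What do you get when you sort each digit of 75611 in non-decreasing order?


The number 75611 has digits: 7, 5, 6, 1, 1
Sorted: 1, 1, 5, 6, 7
Joining the sorted digits gives the result.
Final answer: 11567


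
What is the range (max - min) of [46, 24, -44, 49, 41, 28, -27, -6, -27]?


Maximum value: 49
Minimum value: -44
Range = 49 - (-44) = 93
Final answer: 93


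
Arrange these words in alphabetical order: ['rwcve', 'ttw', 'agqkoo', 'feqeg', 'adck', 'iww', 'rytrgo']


Compare strings character by character (the first differing letter decides):
  'adck' < 'agqkoo' since 'd' < 'g' at position 2
  'agqkoo' < 'feqeg' since 'a' < 'f' at position 1
  'feqeg' < 'iww' since 'f' < 'i' at position 1
  'iww' < 'rwcve' since 'i' < 'r' at position 1
  'rwcve' < 'rytrgo' since 'w' < 'y' at position 2
  'rytrgo' < 'ttw' since 'r' < 't' at position 1
Chaining these comparisons gives the alphabetical order.
Final answer: ['adck', 'agqkoo', 'feqeg', 'iww', 'rwcve', 'rytrgo', 'ttw']


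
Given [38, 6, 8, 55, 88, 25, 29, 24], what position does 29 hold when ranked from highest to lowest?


Sort descending: [88, 55, 38, 29, 25, 24, 8, 6]
Find 29 in the sorted list.
29 is at position 4.
Final answer: 4


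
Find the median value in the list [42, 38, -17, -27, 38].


First, sort the list: [-27, -17, 38, 38, 42]
The list has 5 elements (odd count).
The middle index is 2 (0-based), and the element there is 38.
Final answer: 38


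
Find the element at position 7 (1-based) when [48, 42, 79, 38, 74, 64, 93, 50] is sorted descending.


Sort descending: [93, 79, 74, 64, 50, 48, 42, 38]
The 7th element (1-indexed) is at index 6.
Value = 42
Final answer: 42


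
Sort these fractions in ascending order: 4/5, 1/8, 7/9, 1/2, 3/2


Convert to decimal for comparison:
  4/5 = 0.8
  1/8 = 0.125
  7/9 = 0.7778
  1/2 = 0.5
  3/2 = 1.5
Decimals in increasing order: 0.125 < 0.5 < 0.7778 < 0.8 < 1.5
Writing each back as its fraction gives the sorted order.
Final answer: 1/8, 1/2, 7/9, 4/5, 3/2


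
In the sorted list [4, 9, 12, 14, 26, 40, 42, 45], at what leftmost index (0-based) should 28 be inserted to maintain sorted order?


List is sorted: [4, 9, 12, 14, 26, 40, 42, 45]
We need the leftmost position where 28 can be inserted, i.e. the first index whose element is >= 28 (or the end of the list if none is).
Binary search with low=0, high=8 (0-based indices):
  low=0, high=8, mid=4: a[4]=26 < 28, so low = 5
  low=5, high=8, mid=6: a[6]=42 >= 28, so high = 6
  low=5, high=6, mid=5: a[5]=40 >= 28, so high = 5
Now low = high = 5, so the insertion index is 5.
Final answer: 5


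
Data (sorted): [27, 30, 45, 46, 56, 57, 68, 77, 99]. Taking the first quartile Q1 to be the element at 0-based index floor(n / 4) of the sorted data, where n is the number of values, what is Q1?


The list has n = 9 elements.
Q1 index = floor(9 / 4) = floor(2.25) = 2
Counting from index 0 in the sorted data, the element at index 2 is 45.
Final answer: 45


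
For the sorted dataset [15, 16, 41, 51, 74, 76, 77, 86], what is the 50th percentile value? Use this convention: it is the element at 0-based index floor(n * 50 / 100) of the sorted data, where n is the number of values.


The dataset has n = 8 elements.
Index = floor(8 * 50 / 100) = floor(400 / 100) = floor(4) = 4
Counting from index 0 in the sorted data, the element at index 4 is 74.
Final answer: 74


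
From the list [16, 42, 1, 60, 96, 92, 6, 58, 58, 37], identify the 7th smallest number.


Sort ascending: [1, 6, 16, 37, 42, 58, 58, 60, 92, 96]
The 7th element (1-indexed) is at index 6.
Value = 58
Final answer: 58


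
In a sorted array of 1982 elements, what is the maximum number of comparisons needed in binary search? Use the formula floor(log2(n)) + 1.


Binary search halves the search space each step.
Maximum comparisons = floor(log2(1982)) + 1
log2(1982) = 10.9527
floor(log2(1982)) = 10, so 10 + 1 = 11
Final answer: 11


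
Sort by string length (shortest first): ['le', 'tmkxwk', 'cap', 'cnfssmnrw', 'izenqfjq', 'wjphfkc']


Compute lengths:
  'le' has length 2
  'tmkxwk' has length 6
  'cap' has length 3
  'cnfssmnrw' has length 9
  'izenqfjq' has length 8
  'wjphfkc' has length 7
Lengths in increasing order: 2 < 3 < 6 < 7 < 8 < 9
Listing the words in that order gives the answer.
Final answer: ['le', 'cap', 'tmkxwk', 'wjphfkc', 'izenqfjq', 'cnfssmnrw']


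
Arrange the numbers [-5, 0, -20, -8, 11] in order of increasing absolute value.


Compute absolute values:
  |-5| = 5
  |0| = 0
  |-20| = 20
  |-8| = 8
  |11| = 11
Absolute values in increasing order: 0 < 5 < 8 < 11 < 20
Listing the original numbers in that order gives the answer.
Final answer: [0, -5, -8, 11, -20]


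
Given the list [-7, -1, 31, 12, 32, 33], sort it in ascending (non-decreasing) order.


Original list: [-7, -1, 31, 12, 32, 33]
Repeatedly take the smallest remaining element:
  Remaining [-7, -1, 31, 12, 32, 33] -> smallest is -7
  Remaining [-1, 31, 12, 32, 33] -> smallest is -1
  Remaining [31, 12, 32, 33] -> smallest is 12
  Remaining [31, 32, 33] -> smallest is 31
  Remaining [32, 33] -> smallest is 32
  Remaining [33] -> smallest is 33
Collecting the picks in order gives the sorted list.
Final answer: [-7, -1, 12, 31, 32, 33]


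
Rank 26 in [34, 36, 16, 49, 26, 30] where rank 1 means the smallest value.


Sort ascending: [16, 26, 30, 34, 36, 49]
Find 26 in the sorted list.
26 is at position 2 (1-indexed).
Final answer: 2


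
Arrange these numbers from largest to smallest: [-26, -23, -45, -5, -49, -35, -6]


Original list: [-26, -23, -45, -5, -49, -35, -6]
Repeatedly take the largest remaining element:
  Remaining [-26, -23, -45, -5, -49, -35, -6] -> largest is -5
  Remaining [-26, -23, -45, -49, -35, -6] -> largest is -6
  Remaining [-26, -23, -45, -49, -35] -> largest is -23
  Remaining [-26, -45, -49, -35] -> largest is -26
  Remaining [-45, -49, -35] -> largest is -35
  Remaining [-45, -49] -> largest is -45
  Remaining [-49] -> largest is -49
Collecting the picks in order gives the descending list.
Final answer: [-5, -6, -23, -26, -35, -45, -49]


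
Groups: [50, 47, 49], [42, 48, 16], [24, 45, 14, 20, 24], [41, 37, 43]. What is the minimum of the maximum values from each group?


Find max of each group:
  Group 1: [50, 47, 49] -> max = 50
  Group 2: [42, 48, 16] -> max = 48
  Group 3: [24, 45, 14, 20, 24] -> max = 45
  Group 4: [41, 37, 43] -> max = 43
Maxes: [50, 48, 45, 43]
Minimum of maxes = 43
Final answer: 43


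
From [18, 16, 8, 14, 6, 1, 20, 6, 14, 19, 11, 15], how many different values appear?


List all unique values:
Distinct values: [1, 6, 8, 11, 14, 15, 16, 18, 19, 20]
Count = 10
Final answer: 10


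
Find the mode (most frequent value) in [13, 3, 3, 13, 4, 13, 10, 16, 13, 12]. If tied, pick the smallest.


Count the frequency of each value:
  3 appears 2 time(s)
  4 appears 1 time(s)
  10 appears 1 time(s)
  12 appears 1 time(s)
  13 appears 4 time(s)
  16 appears 1 time(s)
Maximum frequency is 4.
Only 13 reaches that frequency, so it is the mode.
Final answer: 13


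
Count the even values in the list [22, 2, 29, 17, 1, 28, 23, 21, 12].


Check each element:
  22 is even
  2 is even
  29 is odd
  17 is odd
  1 is odd
  28 is even
  23 is odd
  21 is odd
  12 is even
Evens: [22, 2, 28, 12]
Count of evens = 4
Final answer: 4


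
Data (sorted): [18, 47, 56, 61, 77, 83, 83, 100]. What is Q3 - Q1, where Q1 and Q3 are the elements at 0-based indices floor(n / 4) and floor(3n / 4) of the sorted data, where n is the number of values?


The data has n = 8 elements.
Q1 index = floor(8 / 4) = floor(2) = 2; Q3 index = floor(3 * 8 / 4) = floor(6) = 6
Q1 = element at index 2 = 56
Q3 = element at index 6 = 83
IQR = 83 - 56 = 27
Final answer: 27


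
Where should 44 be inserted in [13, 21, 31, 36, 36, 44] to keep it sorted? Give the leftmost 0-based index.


List is sorted: [13, 21, 31, 36, 36, 44]
We need the leftmost position where 44 can be inserted, i.e. the first index whose element is >= 44 (or the end of the list if none is).
Binary search with low=0, high=6 (0-based indices):
  low=0, high=6, mid=3: a[3]=36 < 44, so low = 4
  low=4, high=6, mid=5: a[5]=44 >= 44, so high = 5
  low=4, high=5, mid=4: a[4]=36 < 44, so low = 5
Now low = high = 5, so the insertion index is 5.
Final answer: 5


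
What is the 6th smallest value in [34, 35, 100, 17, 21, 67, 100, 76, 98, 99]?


Sort ascending: [17, 21, 34, 35, 67, 76, 98, 99, 100, 100]
The 6th element (1-indexed) is at index 5.
Value = 76
Final answer: 76


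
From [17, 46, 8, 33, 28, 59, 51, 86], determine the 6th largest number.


Sort descending: [86, 59, 51, 46, 33, 28, 17, 8]
The 6th element (1-indexed) is at index 5.
Value = 28
Final answer: 28


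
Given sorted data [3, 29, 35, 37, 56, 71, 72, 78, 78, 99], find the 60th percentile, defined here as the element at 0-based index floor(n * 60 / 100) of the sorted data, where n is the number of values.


The dataset has n = 10 elements.
Index = floor(10 * 60 / 100) = floor(600 / 100) = floor(6) = 6
Counting from index 0 in the sorted data, the element at index 6 is 72.
Final answer: 72


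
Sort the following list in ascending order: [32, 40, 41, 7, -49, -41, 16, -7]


Original list: [32, 40, 41, 7, -49, -41, 16, -7]
Repeatedly take the smallest remaining element:
  Remaining [32, 40, 41, 7, -49, -41, 16, -7] -> smallest is -49
  Remaining [32, 40, 41, 7, -41, 16, -7] -> smallest is -41
  Remaining [32, 40, 41, 7, 16, -7] -> smallest is -7
  Remaining [32, 40, 41, 7, 16] -> smallest is 7
  Remaining [32, 40, 41, 16] -> smallest is 16
  Remaining [32, 40, 41] -> smallest is 32
  Remaining [40, 41] -> smallest is 40
  Remaining [41] -> smallest is 41
Collecting the picks in order gives the sorted list.
Final answer: [-49, -41, -7, 7, 16, 32, 40, 41]


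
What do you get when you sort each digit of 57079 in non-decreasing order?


The number 57079 has digits: 5, 7, 0, 7, 9
Sorted: 0, 5, 7, 7, 9
Joining the sorted digits gives the result.
Final answer: 05779


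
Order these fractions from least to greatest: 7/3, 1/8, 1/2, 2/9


Convert to decimal for comparison:
  7/3 = 2.3333
  1/8 = 0.125
  1/2 = 0.5
  2/9 = 0.2222
Decimals in increasing order: 0.125 < 0.2222 < 0.5 < 2.3333
Writing each back as its fraction gives the sorted order.
Final answer: 1/8, 2/9, 1/2, 7/3


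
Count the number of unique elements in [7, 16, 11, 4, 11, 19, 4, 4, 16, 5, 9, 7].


List all unique values:
Distinct values: [4, 5, 7, 9, 11, 16, 19]
Count = 7
Final answer: 7


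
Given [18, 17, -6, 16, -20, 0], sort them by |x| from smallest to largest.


Compute absolute values:
  |18| = 18
  |17| = 17
  |-6| = 6
  |16| = 16
  |-20| = 20
  |0| = 0
Absolute values in increasing order: 0 < 6 < 16 < 17 < 18 < 20
Listing the original numbers in that order gives the answer.
Final answer: [0, -6, 16, 17, 18, -20]


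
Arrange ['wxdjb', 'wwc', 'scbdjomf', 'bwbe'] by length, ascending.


Compute lengths:
  'wxdjb' has length 5
  'wwc' has length 3
  'scbdjomf' has length 8
  'bwbe' has length 4
Lengths in increasing order: 3 < 4 < 5 < 8
Listing the words in that order gives the answer.
Final answer: ['wwc', 'bwbe', 'wxdjb', 'scbdjomf']


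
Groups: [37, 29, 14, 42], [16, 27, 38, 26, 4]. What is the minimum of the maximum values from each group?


Find max of each group:
  Group 1: [37, 29, 14, 42] -> max = 42
  Group 2: [16, 27, 38, 26, 4] -> max = 38
Maxes: [42, 38]
Minimum of maxes = 38
Final answer: 38


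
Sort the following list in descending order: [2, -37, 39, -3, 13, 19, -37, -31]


Original list: [2, -37, 39, -3, 13, 19, -37, -31]
Repeatedly take the largest remaining element:
  Remaining [2, -37, 39, -3, 13, 19, -37, -31] -> largest is 39
  Remaining [2, -37, -3, 13, 19, -37, -31] -> largest is 19
  Remaining [2, -37, -3, 13, -37, -31] -> largest is 13
  Remaining [2, -37, -3, -37, -31] -> largest is 2
  Remaining [-37, -3, -37, -31] -> largest is -3
  Remaining [-37, -37, -31] -> largest is -31
  Remaining [-37, -37] -> largest is -37
  Remaining [-37] -> largest is -37
Collecting the picks in order gives the descending list.
Final answer: [39, 19, 13, 2, -3, -31, -37, -37]


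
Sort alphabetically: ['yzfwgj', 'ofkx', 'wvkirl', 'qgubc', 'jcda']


Compare strings character by character (the first differing letter decides):
  'jcda' < 'ofkx' since 'j' < 'o' at position 1
  'ofkx' < 'qgubc' since 'o' < 'q' at position 1
  'qgubc' < 'wvkirl' since 'q' < 'w' at position 1
  'wvkirl' < 'yzfwgj' since 'w' < 'y' at position 1
Chaining these comparisons gives the alphabetical order.
Final answer: ['jcda', 'ofkx', 'qgubc', 'wvkirl', 'yzfwgj']


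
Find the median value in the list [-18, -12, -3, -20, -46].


First, sort the list: [-46, -20, -18, -12, -3]
The list has 5 elements (odd count).
The middle index is 2 (0-based), and the element there is -18.
Final answer: -18


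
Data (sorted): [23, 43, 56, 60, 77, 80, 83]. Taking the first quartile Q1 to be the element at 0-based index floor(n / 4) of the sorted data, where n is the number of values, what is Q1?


The list has n = 7 elements.
Q1 index = floor(7 / 4) = floor(1.75) = 1
Counting from index 0 in the sorted data, the element at index 1 is 43.
Final answer: 43


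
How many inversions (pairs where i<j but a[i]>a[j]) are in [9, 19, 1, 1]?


For each element, count the later elements that are smaller than it:
  9 (index 0): smaller elements after it = [1, 1] -> 2
  19 (index 1): smaller elements after it = [1, 1] -> 2
  1 (index 2): smaller elements after it = [] -> 0
Total inversions = 2 + 2 + 0 = 4
Final answer: 4


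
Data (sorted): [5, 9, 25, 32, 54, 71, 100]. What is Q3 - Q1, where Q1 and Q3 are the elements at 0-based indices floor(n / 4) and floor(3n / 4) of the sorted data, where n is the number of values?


The data has n = 7 elements.
Q1 index = floor(7 / 4) = floor(1.75) = 1; Q3 index = floor(3 * 7 / 4) = floor(5.25) = 5
Q1 = element at index 1 = 9
Q3 = element at index 5 = 71
IQR = 71 - 9 = 62
Final answer: 62


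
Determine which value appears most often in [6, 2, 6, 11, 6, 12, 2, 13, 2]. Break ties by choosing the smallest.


Count the frequency of each value:
  2 appears 3 time(s)
  6 appears 3 time(s)
  11 appears 1 time(s)
  12 appears 1 time(s)
  13 appears 1 time(s)
Maximum frequency is 3.
Values reaching that frequency: [2, 6]; the smallest is 2.
Final answer: 2


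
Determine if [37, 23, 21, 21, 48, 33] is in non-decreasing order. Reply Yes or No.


Check consecutive pairs:
  37 <= 23? False
  23 <= 21? False
  21 <= 21? True
  21 <= 48? True
  48 <= 33? False
3 consecutive pair(s) are out of order, so the list is not sorted.
Final answer: No


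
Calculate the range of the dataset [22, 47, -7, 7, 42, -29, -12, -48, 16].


Maximum value: 47
Minimum value: -48
Range = 47 - (-48) = 95
Final answer: 95


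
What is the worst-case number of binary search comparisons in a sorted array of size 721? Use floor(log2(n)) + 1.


Binary search halves the search space each step.
Maximum comparisons = floor(log2(721)) + 1
log2(721) = 9.4939
floor(log2(721)) = 9, so 9 + 1 = 10
Final answer: 10


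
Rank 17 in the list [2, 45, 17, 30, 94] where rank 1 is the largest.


Sort descending: [94, 45, 30, 17, 2]
Find 17 in the sorted list.
17 is at position 4.
Final answer: 4


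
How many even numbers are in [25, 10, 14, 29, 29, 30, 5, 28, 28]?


Check each element:
  25 is odd
  10 is even
  14 is even
  29 is odd
  29 is odd
  30 is even
  5 is odd
  28 is even
  28 is even
Evens: [10, 14, 30, 28, 28]
Count of evens = 5
Final answer: 5


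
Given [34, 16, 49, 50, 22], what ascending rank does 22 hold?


Sort ascending: [16, 22, 34, 49, 50]
Find 22 in the sorted list.
22 is at position 2 (1-indexed).
Final answer: 2


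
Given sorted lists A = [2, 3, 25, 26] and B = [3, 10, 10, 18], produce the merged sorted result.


List A: [2, 3, 25, 26]
List B: [3, 10, 10, 18]
Repeatedly compare the front elements and take the smaller:
  2 vs 3 -> take 2
  3 vs 3 -> take 3
  25 vs 3 -> take 3
  25 vs 10 -> take 10
  25 vs 10 -> take 10
  25 vs 18 -> take 18
  B is exhausted; append the rest of A: [25, 26]
Final answer: [2, 3, 3, 10, 10, 18, 25, 26]


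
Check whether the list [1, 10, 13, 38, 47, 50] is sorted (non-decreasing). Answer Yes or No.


Check consecutive pairs:
  1 <= 10? True
  10 <= 13? True
  13 <= 38? True
  38 <= 47? True
  47 <= 50? True
Every consecutive pair is in order, so the list is non-decreasing.
Final answer: Yes


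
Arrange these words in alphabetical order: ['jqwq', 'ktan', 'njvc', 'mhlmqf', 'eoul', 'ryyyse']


Compare strings character by character (the first differing letter decides):
  'eoul' < 'jqwq' since 'e' < 'j' at position 1
  'jqwq' < 'ktan' since 'j' < 'k' at position 1
  'ktan' < 'mhlmqf' since 'k' < 'm' at position 1
  'mhlmqf' < 'njvc' since 'm' < 'n' at position 1
  'njvc' < 'ryyyse' since 'n' < 'r' at position 1
Chaining these comparisons gives the alphabetical order.
Final answer: ['eoul', 'jqwq', 'ktan', 'mhlmqf', 'njvc', 'ryyyse']


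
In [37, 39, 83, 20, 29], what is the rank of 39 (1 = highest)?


Sort descending: [83, 39, 37, 29, 20]
Find 39 in the sorted list.
39 is at position 2.
Final answer: 2


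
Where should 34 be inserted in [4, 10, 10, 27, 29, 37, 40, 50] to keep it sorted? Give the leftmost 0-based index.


List is sorted: [4, 10, 10, 27, 29, 37, 40, 50]
We need the leftmost position where 34 can be inserted, i.e. the first index whose element is >= 34 (or the end of the list if none is).
Binary search with low=0, high=8 (0-based indices):
  low=0, high=8, mid=4: a[4]=29 < 34, so low = 5
  low=5, high=8, mid=6: a[6]=40 >= 34, so high = 6
  low=5, high=6, mid=5: a[5]=37 >= 34, so high = 5
Now low = high = 5, so the insertion index is 5.
Final answer: 5


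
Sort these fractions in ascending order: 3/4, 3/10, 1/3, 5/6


Convert to decimal for comparison:
  3/4 = 0.75
  3/10 = 0.3
  1/3 = 0.3333
  5/6 = 0.8333
Decimals in increasing order: 0.3 < 0.3333 < 0.75 < 0.8333
Writing each back as its fraction gives the sorted order.
Final answer: 3/10, 1/3, 3/4, 5/6


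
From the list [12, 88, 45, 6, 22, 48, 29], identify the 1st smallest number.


Sort ascending: [6, 12, 22, 29, 45, 48, 88]
The 1st element (1-indexed) is at index 0.
Value = 6
Final answer: 6


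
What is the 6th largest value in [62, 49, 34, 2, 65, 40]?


Sort descending: [65, 62, 49, 40, 34, 2]
The 6th element (1-indexed) is at index 5.
Value = 2
Final answer: 2


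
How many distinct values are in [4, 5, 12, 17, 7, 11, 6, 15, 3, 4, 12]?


List all unique values:
Distinct values: [3, 4, 5, 6, 7, 11, 12, 15, 17]
Count = 9
Final answer: 9


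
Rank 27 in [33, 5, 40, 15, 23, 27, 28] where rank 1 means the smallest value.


Sort ascending: [5, 15, 23, 27, 28, 33, 40]
Find 27 in the sorted list.
27 is at position 4 (1-indexed).
Final answer: 4


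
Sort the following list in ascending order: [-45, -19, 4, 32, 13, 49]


Original list: [-45, -19, 4, 32, 13, 49]
Repeatedly take the smallest remaining element:
  Remaining [-45, -19, 4, 32, 13, 49] -> smallest is -45
  Remaining [-19, 4, 32, 13, 49] -> smallest is -19
  Remaining [4, 32, 13, 49] -> smallest is 4
  Remaining [32, 13, 49] -> smallest is 13
  Remaining [32, 49] -> smallest is 32
  Remaining [49] -> smallest is 49
Collecting the picks in order gives the sorted list.
Final answer: [-45, -19, 4, 13, 32, 49]


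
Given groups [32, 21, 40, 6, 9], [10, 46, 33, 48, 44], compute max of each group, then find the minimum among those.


Find max of each group:
  Group 1: [32, 21, 40, 6, 9] -> max = 40
  Group 2: [10, 46, 33, 48, 44] -> max = 48
Maxes: [40, 48]
Minimum of maxes = 40
Final answer: 40


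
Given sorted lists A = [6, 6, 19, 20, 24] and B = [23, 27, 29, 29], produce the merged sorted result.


List A: [6, 6, 19, 20, 24]
List B: [23, 27, 29, 29]
Repeatedly compare the front elements and take the smaller:
  6 vs 23 -> take 6
  6 vs 23 -> take 6
  19 vs 23 -> take 19
  20 vs 23 -> take 20
  24 vs 23 -> take 23
  24 vs 27 -> take 24
  A is exhausted; append the rest of B: [27, 29, 29]
Final answer: [6, 6, 19, 20, 23, 24, 27, 29, 29]


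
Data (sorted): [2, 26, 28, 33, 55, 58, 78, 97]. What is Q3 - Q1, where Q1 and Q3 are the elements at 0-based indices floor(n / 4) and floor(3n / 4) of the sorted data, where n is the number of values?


The data has n = 8 elements.
Q1 index = floor(8 / 4) = floor(2) = 2; Q3 index = floor(3 * 8 / 4) = floor(6) = 6
Q1 = element at index 2 = 28
Q3 = element at index 6 = 78
IQR = 78 - 28 = 50
Final answer: 50


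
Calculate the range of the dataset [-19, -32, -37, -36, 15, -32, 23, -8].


Maximum value: 23
Minimum value: -37
Range = 23 - (-37) = 60
Final answer: 60


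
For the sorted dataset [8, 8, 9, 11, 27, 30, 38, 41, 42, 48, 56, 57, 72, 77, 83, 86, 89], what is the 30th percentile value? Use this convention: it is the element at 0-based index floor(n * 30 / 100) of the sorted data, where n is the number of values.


The dataset has n = 17 elements.
Index = floor(17 * 30 / 100) = floor(510 / 100) = floor(5.1) = 5
Counting from index 0 in the sorted data, the element at index 5 is 30.
Final answer: 30


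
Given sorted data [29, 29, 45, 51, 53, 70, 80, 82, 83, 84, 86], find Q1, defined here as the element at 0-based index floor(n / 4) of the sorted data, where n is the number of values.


The list has n = 11 elements.
Q1 index = floor(11 / 4) = floor(2.75) = 2
Counting from index 0 in the sorted data, the element at index 2 is 45.
Final answer: 45


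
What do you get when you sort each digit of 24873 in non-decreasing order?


The number 24873 has digits: 2, 4, 8, 7, 3
Sorted: 2, 3, 4, 7, 8
Joining the sorted digits gives the result.
Final answer: 23478


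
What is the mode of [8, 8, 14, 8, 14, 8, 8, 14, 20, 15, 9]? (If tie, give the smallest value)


Count the frequency of each value:
  8 appears 5 time(s)
  9 appears 1 time(s)
  14 appears 3 time(s)
  15 appears 1 time(s)
  20 appears 1 time(s)
Maximum frequency is 5.
Only 8 reaches that frequency, so it is the mode.
Final answer: 8


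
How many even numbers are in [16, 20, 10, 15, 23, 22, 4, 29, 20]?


Check each element:
  16 is even
  20 is even
  10 is even
  15 is odd
  23 is odd
  22 is even
  4 is even
  29 is odd
  20 is even
Evens: [16, 20, 10, 22, 4, 20]
Count of evens = 6
Final answer: 6


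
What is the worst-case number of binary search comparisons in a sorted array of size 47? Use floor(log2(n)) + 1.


Binary search halves the search space each step.
Maximum comparisons = floor(log2(47)) + 1
log2(47) = 5.5546
floor(log2(47)) = 5, so 5 + 1 = 6
Final answer: 6
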